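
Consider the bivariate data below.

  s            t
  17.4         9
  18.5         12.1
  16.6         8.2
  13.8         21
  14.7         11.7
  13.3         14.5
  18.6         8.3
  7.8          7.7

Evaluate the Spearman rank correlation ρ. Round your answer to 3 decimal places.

-0.071

Rank s: 6, 7, 5, 3, 4, 2, 8, 1
Rank t: 4, 6, 2, 8, 5, 7, 3, 1
d = rank(s) − rank(t): 2, 1, 3, -5, -1, -5, 5, 0; Σd² = 90
ρ = 1 − 6Σd² / [n(n²−1)] = 1 − 6×90 / (8×63) = 1 − 540/504 ≈ -0.071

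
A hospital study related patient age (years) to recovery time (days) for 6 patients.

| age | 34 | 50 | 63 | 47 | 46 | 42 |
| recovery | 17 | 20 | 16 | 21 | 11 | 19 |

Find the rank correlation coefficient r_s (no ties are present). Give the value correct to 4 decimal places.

0.0857

Rank age: 1, 5, 6, 4, 3, 2
Rank recovery: 3, 5, 2, 6, 1, 4
d = rank(age) − rank(recovery): -2, 0, 4, -2, 2, -2; Σd² = 32
ρ = 1 − 6Σd² / [n(n²−1)] = 1 − 6×32 / (6×35) = 1 − 192/210 ≈ 0.0857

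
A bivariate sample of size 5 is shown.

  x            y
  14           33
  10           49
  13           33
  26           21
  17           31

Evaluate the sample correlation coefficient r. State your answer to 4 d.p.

n = 5, Σx = 80, Σy = 167, Σx² = 1430, Σy² = 5981, Σxy = 2454
nΣxy − ΣxΣy = 12270 − 13360 = -1090
nΣx² − (Σx)² = 7150 − 6400 = 750; nΣy² − (Σy)² = 29905 − 27889 = 2016
r = -1090 / √(750 × 2016) = -1090 / 1229.6341 ≈ -0.8864

-0.8864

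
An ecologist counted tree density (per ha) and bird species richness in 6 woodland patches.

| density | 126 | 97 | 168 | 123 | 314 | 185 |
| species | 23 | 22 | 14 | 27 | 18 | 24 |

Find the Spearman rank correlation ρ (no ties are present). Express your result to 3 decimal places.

Rank density: 3, 1, 4, 2, 6, 5
Rank species: 4, 3, 1, 6, 2, 5
d = rank(density) − rank(species): -1, -2, 3, -4, 4, 0; Σd² = 46
ρ = 1 − 6Σd² / [n(n²−1)] = 1 − 6×46 / (6×35) = 1 − 276/210 ≈ -0.314

-0.314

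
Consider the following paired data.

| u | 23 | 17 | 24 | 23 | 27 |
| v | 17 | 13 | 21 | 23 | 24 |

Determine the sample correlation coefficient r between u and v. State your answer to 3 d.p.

n = 5, Σu = 114, Σv = 98, Σu² = 2652, Σv² = 2004, Σuv = 2293
nΣuv − ΣuΣv = 11465 − 11172 = 293
nΣu² − (Σu)² = 13260 − 12996 = 264; nΣv² − (Σv)² = 10020 − 9604 = 416
r = 293 / √(264 × 416) = 293 / 331.3970 ≈ 0.884

0.884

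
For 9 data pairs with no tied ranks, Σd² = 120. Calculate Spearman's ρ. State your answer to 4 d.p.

ρ = 1 − 6Σd² / [n(n²−1)] = 1 − 6×120 / (9×80)
  = 1 − 720/720 = 1 − 1.00000 ≈ 0.0000

0.0000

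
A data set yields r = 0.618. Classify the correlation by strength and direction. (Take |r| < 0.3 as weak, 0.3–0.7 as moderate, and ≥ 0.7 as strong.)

r = 0.618 > 0 so the relationship is positive.
|r| = 0.618, which falls in the moderate range.

moderate positive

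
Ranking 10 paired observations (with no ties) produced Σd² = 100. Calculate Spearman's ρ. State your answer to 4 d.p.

0.3939

ρ = 1 − 6Σd² / [n(n²−1)] = 1 − 6×100 / (10×99)
  = 1 − 600/990 = 1 − 0.60606 ≈ 0.3939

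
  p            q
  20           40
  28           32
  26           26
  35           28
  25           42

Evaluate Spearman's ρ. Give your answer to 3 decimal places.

-0.600

Rank p: 1, 4, 3, 5, 2
Rank q: 4, 3, 1, 2, 5
d = rank(p) − rank(q): -3, 1, 2, 3, -3; Σd² = 32
ρ = 1 − 6Σd² / [n(n²−1)] = 1 − 6×32 / (5×24) = 1 − 192/120 ≈ -0.600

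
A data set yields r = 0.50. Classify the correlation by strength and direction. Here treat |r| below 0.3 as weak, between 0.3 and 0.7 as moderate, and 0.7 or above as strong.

moderate positive

r = 0.50 > 0 so the relationship is positive.
|r| = 0.50, which falls in the moderate range.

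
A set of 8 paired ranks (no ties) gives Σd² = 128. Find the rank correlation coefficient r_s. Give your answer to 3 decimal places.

ρ = 1 − 6Σd² / [n(n²−1)] = 1 − 6×128 / (8×63)
  = 1 − 768/504 = 1 − 1.5238 ≈ -0.524

-0.524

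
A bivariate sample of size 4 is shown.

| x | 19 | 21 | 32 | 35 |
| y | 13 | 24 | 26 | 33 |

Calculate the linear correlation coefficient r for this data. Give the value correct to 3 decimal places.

n = 4, Σx = 107, Σy = 96, Σx² = 3051, Σy² = 2510, Σxy = 2738
nΣxy − ΣxΣy = 10952 − 10272 = 680
nΣx² − (Σx)² = 12204 − 11449 = 755; nΣy² − (Σy)² = 10040 − 9216 = 824
r = 680 / √(755 × 824) = 680 / 788.7458 ≈ 0.862

0.862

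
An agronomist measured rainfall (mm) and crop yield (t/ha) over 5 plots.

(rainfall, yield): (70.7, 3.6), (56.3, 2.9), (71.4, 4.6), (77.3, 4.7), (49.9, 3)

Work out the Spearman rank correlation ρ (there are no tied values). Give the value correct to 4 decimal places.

Rank rainfall: 3, 2, 4, 5, 1
Rank yield: 3, 1, 4, 5, 2
d = rank(rainfall) − rank(yield): 0, 1, 0, 0, -1; Σd² = 2
ρ = 1 − 6Σd² / [n(n²−1)] = 1 − 6×2 / (5×24) = 1 − 12/120 ≈ 0.9000

0.9000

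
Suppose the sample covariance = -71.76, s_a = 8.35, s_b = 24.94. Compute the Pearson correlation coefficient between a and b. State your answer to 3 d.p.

-0.345

r = Cov(a,b) / (s_a · s_b) = -71.76 / (8.35 × 24.94)
  = -71.76 / 208.2490 ≈ -0.345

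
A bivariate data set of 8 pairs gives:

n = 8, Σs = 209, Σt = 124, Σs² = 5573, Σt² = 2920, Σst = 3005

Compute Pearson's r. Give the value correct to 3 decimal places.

-0.699

r = (nΣst − ΣsΣt) / √[(nΣs² − (Σs)²)(nΣt² − (Σt)²)]
Numerator: 8×3005 − 209×124 = -1876
Denominator: √[(44584 − 43681)(23360 − 15376)] = √[903 × 7984] = 2685.0609
r = -1876 / 2685.0609 ≈ -0.699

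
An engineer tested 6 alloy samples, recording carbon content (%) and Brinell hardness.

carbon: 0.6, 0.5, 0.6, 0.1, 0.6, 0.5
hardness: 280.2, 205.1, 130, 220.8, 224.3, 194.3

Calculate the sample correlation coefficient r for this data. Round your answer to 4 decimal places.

-0.0836

n = 6, Σx = 2.9, Σy = 1254.7, Σx² = 1.59, Σy² = 274293.67, Σxy = 602.48
nΣxy − ΣxΣy = 3614.88 − 3638.63 = -23.75
nΣx² − (Σx)² = 9.54 − 8.41 = 1.13; nΣy² − (Σy)² = 1645762.02 − 1574272.09 = 71489.93
r = -23.75 / √(1.13 × 71489.93) = -23.75 / 284.2246 ≈ -0.0836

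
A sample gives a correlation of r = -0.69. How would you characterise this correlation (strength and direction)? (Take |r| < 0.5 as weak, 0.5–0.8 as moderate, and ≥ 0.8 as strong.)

r = -0.69 < 0 so the relationship is negative.
|r| = 0.69, which falls in the moderate range.

moderate negative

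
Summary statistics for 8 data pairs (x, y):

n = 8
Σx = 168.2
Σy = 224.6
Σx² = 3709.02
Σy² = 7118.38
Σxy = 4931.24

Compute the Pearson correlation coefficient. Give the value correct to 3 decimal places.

0.558

r = (nΣxy − ΣxΣy) / √[(nΣx² − (Σx)²)(nΣy² − (Σy)²)]
Numerator: 8×4931.24 − 168.2×224.6 = 1672.2
Denominator: √[(29672.16 − 28291.24)(56947.04 − 50445.16)] = √[1380.92 × 6501.88] = 2996.4272
r = 1672.2 / 2996.4272 ≈ 0.558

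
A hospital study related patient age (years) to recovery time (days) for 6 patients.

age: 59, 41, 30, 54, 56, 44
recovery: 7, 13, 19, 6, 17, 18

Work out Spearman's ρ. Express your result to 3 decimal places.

Rank age: 6, 2, 1, 4, 5, 3
Rank recovery: 2, 3, 6, 1, 4, 5
d = rank(age) − rank(recovery): 4, -1, -5, 3, 1, -2; Σd² = 56
ρ = 1 − 6Σd² / [n(n²−1)] = 1 − 6×56 / (6×35) = 1 − 336/210 ≈ -0.600

-0.600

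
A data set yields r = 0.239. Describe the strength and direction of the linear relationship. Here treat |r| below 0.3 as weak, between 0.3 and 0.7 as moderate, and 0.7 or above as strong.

weak positive

r = 0.239 > 0 so the relationship is positive.
|r| = 0.239, which falls in the weak range.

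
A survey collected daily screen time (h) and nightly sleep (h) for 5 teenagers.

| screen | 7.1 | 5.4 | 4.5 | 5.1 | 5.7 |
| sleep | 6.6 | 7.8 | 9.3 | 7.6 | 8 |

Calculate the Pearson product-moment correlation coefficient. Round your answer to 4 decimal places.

n = 5, Σx = 27.8, Σy = 39.3, Σx² = 158.32, Σy² = 312.65, Σxy = 215.19
nΣxy − ΣxΣy = 1075.95 − 1092.54 = -16.59
nΣx² − (Σx)² = 791.6 − 772.84 = 18.76; nΣy² − (Σy)² = 1563.25 − 1544.49 = 18.76
r = -16.59 / √(18.76 × 18.76) = -16.59 / 18.7600 ≈ -0.8843

-0.8843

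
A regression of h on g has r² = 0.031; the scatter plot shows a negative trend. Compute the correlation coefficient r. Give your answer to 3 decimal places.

-0.176

|r| = √0.031 = 0.176
The association is negative, so r = −0.176.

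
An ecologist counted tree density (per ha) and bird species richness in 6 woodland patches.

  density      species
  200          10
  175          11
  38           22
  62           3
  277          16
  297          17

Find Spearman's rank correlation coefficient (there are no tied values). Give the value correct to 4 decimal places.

Rank density: 4, 3, 1, 2, 5, 6
Rank species: 2, 3, 6, 1, 4, 5
d = rank(density) − rank(species): 2, 0, -5, 1, 1, 1; Σd² = 32
ρ = 1 − 6Σd² / [n(n²−1)] = 1 − 6×32 / (6×35) = 1 − 192/210 ≈ 0.0857

0.0857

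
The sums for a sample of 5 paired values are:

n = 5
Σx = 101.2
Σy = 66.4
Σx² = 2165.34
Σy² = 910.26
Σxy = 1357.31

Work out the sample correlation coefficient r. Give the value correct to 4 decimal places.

r = (nΣxy − ΣxΣy) / √[(nΣx² − (Σx)²)(nΣy² − (Σy)²)]
Numerator: 5×1357.31 − 101.2×66.4 = 66.87
Denominator: √[(10826.7 − 10241.44)(4551.3 − 4408.96)] = √[585.26 × 142.34] = 288.6276
r = 66.87 / 288.6276 ≈ 0.2317

0.2317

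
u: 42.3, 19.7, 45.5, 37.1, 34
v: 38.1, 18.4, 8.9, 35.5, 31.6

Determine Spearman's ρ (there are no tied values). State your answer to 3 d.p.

Rank u: 4, 1, 5, 3, 2
Rank v: 5, 2, 1, 4, 3
d = rank(u) − rank(v): -1, -1, 4, -1, -1; Σd² = 20
ρ = 1 − 6Σd² / [n(n²−1)] = 1 − 6×20 / (5×24) = 1 − 120/120 ≈ 0.000

0.000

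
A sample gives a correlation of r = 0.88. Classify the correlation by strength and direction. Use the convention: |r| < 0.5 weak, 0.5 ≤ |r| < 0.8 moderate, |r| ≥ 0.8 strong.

r = 0.88 > 0 so the relationship is positive.
|r| = 0.88, which falls in the strong range.

strong positive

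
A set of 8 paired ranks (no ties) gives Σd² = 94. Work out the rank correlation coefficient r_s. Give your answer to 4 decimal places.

-0.1190

ρ = 1 − 6Σd² / [n(n²−1)] = 1 − 6×94 / (8×63)
  = 1 − 564/504 = 1 − 1.11905 ≈ -0.1190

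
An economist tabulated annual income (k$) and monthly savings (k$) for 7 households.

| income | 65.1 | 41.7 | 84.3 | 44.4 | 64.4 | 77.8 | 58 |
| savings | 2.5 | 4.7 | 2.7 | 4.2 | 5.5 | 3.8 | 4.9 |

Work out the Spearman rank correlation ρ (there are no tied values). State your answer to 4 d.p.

Rank income: 5, 1, 7, 2, 4, 6, 3
Rank savings: 1, 5, 2, 4, 7, 3, 6
d = rank(income) − rank(savings): 4, -4, 5, -2, -3, 3, -3; Σd² = 88
ρ = 1 − 6Σd² / [n(n²−1)] = 1 − 6×88 / (7×48) = 1 − 528/336 ≈ -0.5714

-0.5714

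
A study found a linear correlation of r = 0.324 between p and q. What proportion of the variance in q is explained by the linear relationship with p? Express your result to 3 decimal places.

r² = (0.324)² = 0.105

0.105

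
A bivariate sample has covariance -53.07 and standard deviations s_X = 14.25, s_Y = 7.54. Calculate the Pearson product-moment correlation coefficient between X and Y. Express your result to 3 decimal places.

-0.494

r = Cov(X,Y) / (s_X · s_Y) = -53.07 / (14.25 × 7.54)
  = -53.07 / 107.4450 ≈ -0.494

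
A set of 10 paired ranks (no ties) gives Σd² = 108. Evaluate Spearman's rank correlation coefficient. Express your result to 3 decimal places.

0.345

ρ = 1 − 6Σd² / [n(n²−1)] = 1 − 6×108 / (10×99)
  = 1 − 648/990 = 1 − 0.6545 ≈ 0.345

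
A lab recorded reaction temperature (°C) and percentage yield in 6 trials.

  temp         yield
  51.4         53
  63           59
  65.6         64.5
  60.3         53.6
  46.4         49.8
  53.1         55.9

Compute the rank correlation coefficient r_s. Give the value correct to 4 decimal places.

Rank temp: 2, 5, 6, 4, 1, 3
Rank yield: 2, 5, 6, 3, 1, 4
d = rank(temp) − rank(yield): 0, 0, 0, 1, 0, -1; Σd² = 2
ρ = 1 − 6Σd² / [n(n²−1)] = 1 − 6×2 / (6×35) = 1 − 12/210 ≈ 0.9429

0.9429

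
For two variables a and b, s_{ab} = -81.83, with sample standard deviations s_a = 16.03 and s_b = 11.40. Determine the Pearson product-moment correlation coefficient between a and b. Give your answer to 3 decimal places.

r = Cov(a,b) / (s_a · s_b) = -81.83 / (16.03 × 11.40)
  = -81.83 / 182.7420 ≈ -0.448

-0.448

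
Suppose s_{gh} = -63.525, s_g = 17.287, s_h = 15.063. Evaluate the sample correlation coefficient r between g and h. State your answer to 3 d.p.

-0.244

r = Cov(g,h) / (s_g · s_h) = -63.525 / (17.287 × 15.063)
  = -63.525 / 260.3941 ≈ -0.244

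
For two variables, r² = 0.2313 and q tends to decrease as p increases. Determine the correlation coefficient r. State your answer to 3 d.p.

|r| = √0.2313 = 0.481
The association is negative, so r = −0.481.

-0.481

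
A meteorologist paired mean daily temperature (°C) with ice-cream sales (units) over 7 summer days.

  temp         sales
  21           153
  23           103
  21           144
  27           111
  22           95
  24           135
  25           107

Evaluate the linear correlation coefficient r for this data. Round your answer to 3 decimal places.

n = 7, Σx = 163, Σy = 848, Σx² = 3825, Σy² = 105774, Σxy = 19608
nΣxy − ΣxΣy = 137256 − 138224 = -968
nΣx² − (Σx)² = 26775 − 26569 = 206; nΣy² − (Σy)² = 740418 − 719104 = 21314
r = -968 / √(206 × 21314) = -968 / 2095.3959 ≈ -0.462

-0.462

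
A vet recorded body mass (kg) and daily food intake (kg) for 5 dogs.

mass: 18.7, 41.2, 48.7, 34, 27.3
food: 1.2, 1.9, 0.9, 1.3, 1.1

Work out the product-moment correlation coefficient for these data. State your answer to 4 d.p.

0.0742

n = 5, Σx = 169.9, Σy = 6.4, Σx² = 6320.11, Σy² = 8.76, Σxy = 218.78
nΣxy − ΣxΣy = 1093.9 − 1087.36 = 6.54
nΣx² − (Σx)² = 31600.55 − 28866.01 = 2734.54; nΣy² − (Σy)² = 43.8 − 40.96 = 2.84
r = 6.54 / √(2734.54 × 2.84) = 6.54 / 88.1254 ≈ 0.0742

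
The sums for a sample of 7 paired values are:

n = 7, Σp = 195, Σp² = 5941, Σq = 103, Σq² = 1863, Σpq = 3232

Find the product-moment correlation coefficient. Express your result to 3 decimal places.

0.863

r = (nΣpq − ΣpΣq) / √[(nΣp² − (Σp)²)(nΣq² − (Σq)²)]
Numerator: 7×3232 − 195×103 = 2539
Denominator: √[(41587 − 38025)(13041 − 10609)] = √[3562 × 2432] = 2943.2608
r = 2539 / 2943.2608 ≈ 0.863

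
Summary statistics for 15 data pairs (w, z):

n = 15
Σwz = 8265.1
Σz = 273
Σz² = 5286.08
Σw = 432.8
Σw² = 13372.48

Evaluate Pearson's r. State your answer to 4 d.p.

0.7323

r = (nΣwz − ΣwΣz) / √[(nΣw² − (Σw)²)(nΣz² − (Σz)²)]
Numerator: 15×8265.1 − 432.8×273 = 5822.1
Denominator: √[(200587.2 − 187315.84)(79291.2 − 74529)] = √[13271.36 × 4762.2] = 7949.8975
r = 5822.1 / 7949.8975 ≈ 0.7323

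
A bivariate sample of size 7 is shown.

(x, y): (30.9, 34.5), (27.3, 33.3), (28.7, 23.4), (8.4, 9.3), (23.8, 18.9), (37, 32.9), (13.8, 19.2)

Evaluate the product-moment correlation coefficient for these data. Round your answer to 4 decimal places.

n = 7, Σx = 169.9, Σy = 171.5, Σx² = 4720.23, Σy² = 4741.45, Σxy = 4656.92
nΣxy − ΣxΣy = 32598.44 − 29137.85 = 3460.59
nΣx² − (Σx)² = 33041.61 − 28866.01 = 4175.6; nΣy² − (Σy)² = 33190.15 − 29412.25 = 3777.9
r = 3460.59 / √(4175.6 × 3777.9) = 3460.59 / 3971.7753 ≈ 0.8713

0.8713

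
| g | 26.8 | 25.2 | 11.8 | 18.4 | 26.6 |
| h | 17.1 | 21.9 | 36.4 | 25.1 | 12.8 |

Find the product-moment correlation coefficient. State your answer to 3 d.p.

n = 5, Σg = 108.8, Σh = 113.3, Σg² = 2538.64, Σh² = 2890.83, Σgh = 2242
nΣgh − ΣgΣh = 11210 − 12327.04 = -1117.04
nΣg² − (Σg)² = 12693.2 − 11837.44 = 855.76; nΣh² − (Σh)² = 14454.15 − 12836.89 = 1617.26
r = -1117.04 / √(855.76 × 1617.26) = -1117.04 / 1176.4295 ≈ -0.950

-0.950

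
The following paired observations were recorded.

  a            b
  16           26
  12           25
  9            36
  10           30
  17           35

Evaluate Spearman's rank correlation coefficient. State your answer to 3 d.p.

-0.300

Rank a: 4, 3, 1, 2, 5
Rank b: 2, 1, 5, 3, 4
d = rank(a) − rank(b): 2, 2, -4, -1, 1; Σd² = 26
ρ = 1 − 6Σd² / [n(n²−1)] = 1 − 6×26 / (5×24) = 1 − 156/120 ≈ -0.300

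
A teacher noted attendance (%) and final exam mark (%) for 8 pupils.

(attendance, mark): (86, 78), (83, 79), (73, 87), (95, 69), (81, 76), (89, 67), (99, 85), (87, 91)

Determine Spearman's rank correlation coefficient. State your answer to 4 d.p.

Rank attendance: 4, 3, 1, 7, 2, 6, 8, 5
Rank mark: 4, 5, 7, 2, 3, 1, 6, 8
d = rank(attendance) − rank(mark): 0, -2, -6, 5, -1, 5, 2, -3; Σd² = 104
ρ = 1 − 6Σd² / [n(n²−1)] = 1 − 6×104 / (8×63) = 1 − 624/504 ≈ -0.2381

-0.2381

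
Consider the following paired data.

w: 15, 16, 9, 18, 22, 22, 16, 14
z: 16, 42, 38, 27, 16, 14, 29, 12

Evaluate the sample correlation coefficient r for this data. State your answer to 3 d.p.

n = 8, Σw = 132, Σz = 194, Σw² = 2306, Σz² = 5630, Σwz = 3032
nΣwz − ΣwΣz = 24256 − 25608 = -1352
nΣw² − (Σw)² = 18448 − 17424 = 1024; nΣz² − (Σz)² = 45040 − 37636 = 7404
r = -1352 / √(1024 × 7404) = -1352 / 2753.4880 ≈ -0.491

-0.491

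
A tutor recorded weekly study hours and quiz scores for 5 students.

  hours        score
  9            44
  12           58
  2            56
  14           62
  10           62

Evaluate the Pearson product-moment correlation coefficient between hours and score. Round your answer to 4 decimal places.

n = 5, Σx = 47, Σy = 282, Σx² = 525, Σy² = 16124, Σxy = 2692
nΣxy − ΣxΣy = 13460 − 13254 = 206
nΣx² − (Σx)² = 2625 − 2209 = 416; nΣy² − (Σy)² = 80620 − 79524 = 1096
r = 206 / √(416 × 1096) = 206 / 675.2303 ≈ 0.3051

0.3051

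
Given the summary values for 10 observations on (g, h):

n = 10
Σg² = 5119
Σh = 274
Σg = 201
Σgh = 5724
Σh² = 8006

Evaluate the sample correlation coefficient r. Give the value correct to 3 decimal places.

r = (nΣgh − ΣgΣh) / √[(nΣg² − (Σg)²)(nΣh² − (Σh)²)]
Numerator: 10×5724 − 201×274 = 2166
Denominator: √[(51190 − 40401)(80060 − 75076)] = √[10789 × 4984] = 7332.9650
r = 2166 / 7332.9650 ≈ 0.295

0.295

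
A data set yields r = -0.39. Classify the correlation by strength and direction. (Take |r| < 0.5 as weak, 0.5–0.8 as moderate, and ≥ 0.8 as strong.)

weak negative

r = -0.39 < 0 so the relationship is negative.
|r| = 0.39, which falls in the weak range.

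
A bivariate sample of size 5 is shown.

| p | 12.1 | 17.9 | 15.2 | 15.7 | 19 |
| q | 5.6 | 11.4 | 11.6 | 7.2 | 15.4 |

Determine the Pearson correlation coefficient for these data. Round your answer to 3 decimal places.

0.856

n = 5, Σp = 79.9, Σq = 51.2, Σp² = 1305.35, Σq² = 584.88, Σpq = 853.78
nΣpq − ΣpΣq = 4268.9 − 4090.88 = 178.02
nΣp² − (Σp)² = 6526.75 − 6384.01 = 142.74; nΣq² − (Σq)² = 2924.4 − 2621.44 = 302.96
r = 178.02 / √(142.74 × 302.96) = 178.02 / 207.9531 ≈ 0.856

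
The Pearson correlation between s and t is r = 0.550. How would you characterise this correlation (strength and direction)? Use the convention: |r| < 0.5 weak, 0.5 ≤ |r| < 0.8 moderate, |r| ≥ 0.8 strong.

r = 0.550 > 0 so the relationship is positive.
|r| = 0.550, which falls in the moderate range.

moderate positive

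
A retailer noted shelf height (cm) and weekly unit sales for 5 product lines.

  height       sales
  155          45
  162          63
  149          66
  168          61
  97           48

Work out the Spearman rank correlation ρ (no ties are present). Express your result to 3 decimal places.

0.100

Rank height: 3, 4, 2, 5, 1
Rank sales: 1, 4, 5, 3, 2
d = rank(height) − rank(sales): 2, 0, -3, 2, -1; Σd² = 18
ρ = 1 − 6Σd² / [n(n²−1)] = 1 − 6×18 / (5×24) = 1 − 108/120 ≈ 0.100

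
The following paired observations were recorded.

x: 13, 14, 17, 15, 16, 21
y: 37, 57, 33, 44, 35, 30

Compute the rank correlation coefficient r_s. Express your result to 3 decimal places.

Rank x: 1, 2, 5, 3, 4, 6
Rank y: 4, 6, 2, 5, 3, 1
d = rank(x) − rank(y): -3, -4, 3, -2, 1, 5; Σd² = 64
ρ = 1 − 6Σd² / [n(n²−1)] = 1 − 6×64 / (6×35) = 1 − 384/210 ≈ -0.829

-0.829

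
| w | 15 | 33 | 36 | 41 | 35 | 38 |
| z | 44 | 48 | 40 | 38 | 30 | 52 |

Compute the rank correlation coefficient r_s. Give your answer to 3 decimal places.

Rank w: 1, 2, 4, 6, 3, 5
Rank z: 4, 5, 3, 2, 1, 6
d = rank(w) − rank(z): -3, -3, 1, 4, 2, -1; Σd² = 40
ρ = 1 − 6Σd² / [n(n²−1)] = 1 − 6×40 / (6×35) = 1 − 240/210 ≈ -0.143

-0.143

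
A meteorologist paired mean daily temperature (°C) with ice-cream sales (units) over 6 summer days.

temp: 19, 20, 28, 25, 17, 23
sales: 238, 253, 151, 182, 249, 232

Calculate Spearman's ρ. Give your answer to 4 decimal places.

-0.8286

Rank temp: 2, 3, 6, 5, 1, 4
Rank sales: 4, 6, 1, 2, 5, 3
d = rank(temp) − rank(sales): -2, -3, 5, 3, -4, 1; Σd² = 64
ρ = 1 − 6Σd² / [n(n²−1)] = 1 − 6×64 / (6×35) = 1 − 384/210 ≈ -0.8286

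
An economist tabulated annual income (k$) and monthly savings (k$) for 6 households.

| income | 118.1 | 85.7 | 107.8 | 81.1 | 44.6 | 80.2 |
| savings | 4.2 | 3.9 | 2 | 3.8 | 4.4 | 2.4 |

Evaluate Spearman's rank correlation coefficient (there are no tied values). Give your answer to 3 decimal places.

Rank income: 6, 4, 5, 3, 1, 2
Rank savings: 5, 4, 1, 3, 6, 2
d = rank(income) − rank(savings): 1, 0, 4, 0, -5, 0; Σd² = 42
ρ = 1 − 6Σd² / [n(n²−1)] = 1 − 6×42 / (6×35) = 1 − 252/210 ≈ -0.200

-0.200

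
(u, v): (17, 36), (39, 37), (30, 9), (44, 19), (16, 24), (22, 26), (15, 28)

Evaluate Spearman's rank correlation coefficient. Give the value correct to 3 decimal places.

Rank u: 3, 6, 5, 7, 2, 4, 1
Rank v: 6, 7, 1, 2, 3, 4, 5
d = rank(u) − rank(v): -3, -1, 4, 5, -1, 0, -4; Σd² = 68
ρ = 1 − 6Σd² / [n(n²−1)] = 1 − 6×68 / (7×48) = 1 − 408/336 ≈ -0.214

-0.214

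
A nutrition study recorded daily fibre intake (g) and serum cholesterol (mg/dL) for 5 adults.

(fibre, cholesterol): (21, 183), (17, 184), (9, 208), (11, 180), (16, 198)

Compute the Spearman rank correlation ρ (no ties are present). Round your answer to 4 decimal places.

Rank fibre: 5, 4, 1, 2, 3
Rank cholesterol: 2, 3, 5, 1, 4
d = rank(fibre) − rank(cholesterol): 3, 1, -4, 1, -1; Σd² = 28
ρ = 1 − 6Σd² / [n(n²−1)] = 1 − 6×28 / (5×24) = 1 − 168/120 ≈ -0.4000

-0.4000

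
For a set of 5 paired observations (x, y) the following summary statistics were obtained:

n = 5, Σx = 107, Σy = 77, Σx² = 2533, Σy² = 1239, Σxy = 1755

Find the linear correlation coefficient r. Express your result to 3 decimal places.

r = (nΣxy − ΣxΣy) / √[(nΣx² − (Σx)²)(nΣy² − (Σy)²)]
Numerator: 5×1755 − 107×77 = 536
Denominator: √[(12665 − 11449)(6195 − 5929)] = √[1216 × 266] = 568.7319
r = 536 / 568.7319 ≈ 0.942

0.942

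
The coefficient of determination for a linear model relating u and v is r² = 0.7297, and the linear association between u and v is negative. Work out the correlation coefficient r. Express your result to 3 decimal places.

-0.854

|r| = √0.7297 = 0.854
The association is negative, so r = −0.854.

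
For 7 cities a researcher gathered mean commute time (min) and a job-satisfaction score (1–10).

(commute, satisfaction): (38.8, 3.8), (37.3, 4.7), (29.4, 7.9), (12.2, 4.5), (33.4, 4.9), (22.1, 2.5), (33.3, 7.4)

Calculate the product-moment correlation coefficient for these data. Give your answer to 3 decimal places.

0.204

n = 7, Σx = 206.5, Σy = 35.7, Σx² = 6622.79, Σy² = 204.21, Σxy = 1075.24
nΣxy − ΣxΣy = 7526.68 − 7372.05 = 154.63
nΣx² − (Σx)² = 46359.53 − 42642.25 = 3717.28; nΣy² − (Σy)² = 1429.47 − 1274.49 = 154.98
r = 154.63 / √(3717.28 × 154.98) = 154.63 / 759.0152 ≈ 0.204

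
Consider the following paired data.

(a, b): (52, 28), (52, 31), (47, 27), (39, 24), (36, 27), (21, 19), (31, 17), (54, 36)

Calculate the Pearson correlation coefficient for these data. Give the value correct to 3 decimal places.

n = 8, Σa = 332, Σb = 209, Σa² = 14752, Σb² = 5725, Σab = 9115
nΣab − ΣaΣb = 72920 − 69388 = 3532
nΣa² − (Σa)² = 118016 − 110224 = 7792; nΣb² − (Σb)² = 45800 − 43681 = 2119
r = 3532 / √(7792 × 2119) = 3532 / 4063.4035 ≈ 0.869

0.869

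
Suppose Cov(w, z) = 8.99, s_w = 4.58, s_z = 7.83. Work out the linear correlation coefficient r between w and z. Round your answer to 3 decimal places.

r = Cov(w,z) / (s_w · s_z) = 8.99 / (4.58 × 7.83)
  = 8.99 / 35.8614 ≈ 0.251

0.251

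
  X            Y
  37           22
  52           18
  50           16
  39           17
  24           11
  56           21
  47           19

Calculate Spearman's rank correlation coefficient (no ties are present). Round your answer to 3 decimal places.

Rank X: 2, 6, 5, 3, 1, 7, 4
Rank Y: 7, 4, 2, 3, 1, 6, 5
d = rank(X) − rank(Y): -5, 2, 3, 0, 0, 1, -1; Σd² = 40
ρ = 1 − 6Σd² / [n(n²−1)] = 1 − 6×40 / (7×48) = 1 − 240/336 ≈ 0.286

0.286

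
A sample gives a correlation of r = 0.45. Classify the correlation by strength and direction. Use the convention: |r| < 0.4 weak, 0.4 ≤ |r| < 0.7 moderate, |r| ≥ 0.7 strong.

moderate positive

r = 0.45 > 0 so the relationship is positive.
|r| = 0.45, which falls in the moderate range.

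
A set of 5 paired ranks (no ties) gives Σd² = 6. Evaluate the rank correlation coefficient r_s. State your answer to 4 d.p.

0.7000

ρ = 1 − 6Σd² / [n(n²−1)] = 1 − 6×6 / (5×24)
  = 1 − 36/120 = 1 − 0.30000 ≈ 0.7000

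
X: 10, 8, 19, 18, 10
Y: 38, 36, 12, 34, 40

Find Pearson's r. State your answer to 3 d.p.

n = 5, ΣX = 65, ΣY = 160, ΣX² = 949, ΣY² = 5640, ΣXY = 1908
nΣXY − ΣXΣY = 9540 − 10400 = -860
nΣX² − (ΣX)² = 4745 − 4225 = 520; nΣY² − (ΣY)² = 28200 − 25600 = 2600
r = -860 / √(520 × 2600) = -860 / 1162.7553 ≈ -0.740

-0.740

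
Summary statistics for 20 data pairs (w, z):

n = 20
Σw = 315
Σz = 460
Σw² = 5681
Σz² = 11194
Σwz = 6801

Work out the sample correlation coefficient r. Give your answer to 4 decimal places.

r = (nΣwz − ΣwΣz) / √[(nΣw² − (Σw)²)(nΣz² − (Σz)²)]
Numerator: 20×6801 − 315×460 = -8880
Denominator: √[(113620 − 99225)(223880 − 211600)] = √[14395 × 12280] = 13295.5105
r = -8880 / 13295.5105 ≈ -0.6679

-0.6679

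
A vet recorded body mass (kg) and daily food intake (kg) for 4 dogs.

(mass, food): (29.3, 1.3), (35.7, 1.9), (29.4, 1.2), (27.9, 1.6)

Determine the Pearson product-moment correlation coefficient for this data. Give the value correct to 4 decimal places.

0.7230

n = 4, Σx = 122.3, Σy = 6, Σx² = 3775.75, Σy² = 9.3, Σxy = 185.84
nΣxy − ΣxΣy = 743.36 − 733.8 = 9.56
nΣx² − (Σx)² = 15103 − 14957.29 = 145.71; nΣy² − (Σy)² = 37.2 − 36 = 1.2
r = 9.56 / √(145.71 × 1.2) = 9.56 / 13.2232 ≈ 0.7230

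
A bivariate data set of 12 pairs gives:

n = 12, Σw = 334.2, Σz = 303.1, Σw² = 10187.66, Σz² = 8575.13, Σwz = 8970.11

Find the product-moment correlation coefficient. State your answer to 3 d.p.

r = (nΣwz − ΣwΣz) / √[(nΣw² − (Σw)²)(nΣz² − (Σz)²)]
Numerator: 12×8970.11 − 334.2×303.1 = 6345.3
Denominator: √[(122251.92 − 111689.64)(102901.56 − 91869.61)] = √[10562.28 × 11031.95] = 10794.5609
r = 6345.3 / 10794.5609 ≈ 0.588

0.588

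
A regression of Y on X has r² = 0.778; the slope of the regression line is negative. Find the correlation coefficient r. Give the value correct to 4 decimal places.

-0.8820

|r| = √0.778 = 0.8820
The association is negative, so r = −0.8820.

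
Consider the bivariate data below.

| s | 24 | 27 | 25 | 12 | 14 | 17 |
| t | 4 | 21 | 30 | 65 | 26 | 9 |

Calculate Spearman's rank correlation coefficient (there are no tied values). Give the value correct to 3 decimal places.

-0.371

Rank s: 4, 6, 5, 1, 2, 3
Rank t: 1, 3, 5, 6, 4, 2
d = rank(s) − rank(t): 3, 3, 0, -5, -2, 1; Σd² = 48
ρ = 1 − 6Σd² / [n(n²−1)] = 1 − 6×48 / (6×35) = 1 − 288/210 ≈ -0.371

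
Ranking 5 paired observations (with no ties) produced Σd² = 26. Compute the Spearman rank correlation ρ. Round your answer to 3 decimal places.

ρ = 1 − 6Σd² / [n(n²−1)] = 1 − 6×26 / (5×24)
  = 1 − 156/120 = 1 − 1.3000 ≈ -0.300

-0.300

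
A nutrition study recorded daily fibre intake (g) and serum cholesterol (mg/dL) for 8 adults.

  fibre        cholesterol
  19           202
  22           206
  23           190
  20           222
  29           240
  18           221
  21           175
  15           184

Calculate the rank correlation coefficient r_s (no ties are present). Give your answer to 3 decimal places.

0.286

Rank fibre: 3, 6, 7, 4, 8, 2, 5, 1
Rank cholesterol: 4, 5, 3, 7, 8, 6, 1, 2
d = rank(fibre) − rank(cholesterol): -1, 1, 4, -3, 0, -4, 4, -1; Σd² = 60
ρ = 1 − 6Σd² / [n(n²−1)] = 1 − 6×60 / (8×63) = 1 − 360/504 ≈ 0.286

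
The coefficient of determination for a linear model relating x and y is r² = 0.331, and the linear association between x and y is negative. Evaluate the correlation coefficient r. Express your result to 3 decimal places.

-0.575

|r| = √0.331 = 0.575
The association is negative, so r = −0.575.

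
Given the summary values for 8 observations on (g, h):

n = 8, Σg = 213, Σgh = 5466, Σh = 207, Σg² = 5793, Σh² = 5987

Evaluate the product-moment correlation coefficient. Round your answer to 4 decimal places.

-0.1636

r = (nΣgh − ΣgΣh) / √[(nΣg² − (Σg)²)(nΣh² − (Σh)²)]
Numerator: 8×5466 − 213×207 = -363
Denominator: √[(46344 − 45369)(47896 − 42849)] = √[975 × 5047] = 2218.2933
r = -363 / 2218.2933 ≈ -0.1636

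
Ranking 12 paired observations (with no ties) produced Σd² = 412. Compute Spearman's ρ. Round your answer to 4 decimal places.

-0.4406

ρ = 1 − 6Σd² / [n(n²−1)] = 1 − 6×412 / (12×143)
  = 1 − 2472/1716 = 1 − 1.44056 ≈ -0.4406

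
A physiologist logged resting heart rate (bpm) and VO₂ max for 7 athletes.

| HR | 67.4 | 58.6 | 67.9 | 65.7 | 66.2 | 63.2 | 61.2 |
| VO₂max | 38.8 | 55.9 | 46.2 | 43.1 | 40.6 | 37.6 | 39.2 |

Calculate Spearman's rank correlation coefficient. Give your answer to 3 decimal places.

-0.071

Rank HR: 6, 1, 7, 4, 5, 3, 2
Rank VO₂max: 2, 7, 6, 5, 4, 1, 3
d = rank(HR) − rank(VO₂max): 4, -6, 1, -1, 1, 2, -1; Σd² = 60
ρ = 1 − 6Σd² / [n(n²−1)] = 1 − 6×60 / (7×48) = 1 − 360/336 ≈ -0.071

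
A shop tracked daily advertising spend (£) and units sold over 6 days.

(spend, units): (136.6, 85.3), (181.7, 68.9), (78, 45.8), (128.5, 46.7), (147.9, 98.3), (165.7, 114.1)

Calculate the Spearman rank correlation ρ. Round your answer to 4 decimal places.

0.6571

Rank spend: 3, 6, 1, 2, 4, 5
Rank units: 4, 3, 1, 2, 5, 6
d = rank(spend) − rank(units): -1, 3, 0, 0, -1, -1; Σd² = 12
ρ = 1 − 6Σd² / [n(n²−1)] = 1 − 6×12 / (6×35) = 1 − 72/210 ≈ 0.6571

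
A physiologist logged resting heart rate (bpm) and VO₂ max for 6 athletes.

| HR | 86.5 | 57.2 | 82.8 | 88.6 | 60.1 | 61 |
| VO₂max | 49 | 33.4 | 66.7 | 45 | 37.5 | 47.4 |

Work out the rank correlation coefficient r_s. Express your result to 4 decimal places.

Rank HR: 5, 1, 4, 6, 2, 3
Rank VO₂max: 5, 1, 6, 3, 2, 4
d = rank(HR) − rank(VO₂max): 0, 0, -2, 3, 0, -1; Σd² = 14
ρ = 1 − 6Σd² / [n(n²−1)] = 1 − 6×14 / (6×35) = 1 − 84/210 ≈ 0.6000

0.6000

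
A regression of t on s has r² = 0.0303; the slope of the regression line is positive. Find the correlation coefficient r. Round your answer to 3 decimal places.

0.174

|r| = √0.0303 = 0.174
The association is positive, so r = 0.174.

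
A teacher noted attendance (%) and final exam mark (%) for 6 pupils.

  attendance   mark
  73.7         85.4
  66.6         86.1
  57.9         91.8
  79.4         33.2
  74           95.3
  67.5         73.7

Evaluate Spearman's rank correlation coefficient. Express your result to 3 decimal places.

Rank attendance: 4, 2, 1, 6, 5, 3
Rank mark: 3, 4, 5, 1, 6, 2
d = rank(attendance) − rank(mark): 1, -2, -4, 5, -1, 1; Σd² = 48
ρ = 1 − 6Σd² / [n(n²−1)] = 1 − 6×48 / (6×35) = 1 − 288/210 ≈ -0.371

-0.371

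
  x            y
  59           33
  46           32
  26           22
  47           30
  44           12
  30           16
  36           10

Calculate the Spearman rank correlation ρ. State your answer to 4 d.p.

0.6429

Rank x: 7, 5, 1, 6, 4, 2, 3
Rank y: 7, 6, 4, 5, 2, 3, 1
d = rank(x) − rank(y): 0, -1, -3, 1, 2, -1, 2; Σd² = 20
ρ = 1 − 6Σd² / [n(n²−1)] = 1 − 6×20 / (7×48) = 1 − 120/336 ≈ 0.6429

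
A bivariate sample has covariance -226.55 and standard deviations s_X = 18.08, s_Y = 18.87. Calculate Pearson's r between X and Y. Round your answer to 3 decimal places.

r = Cov(X,Y) / (s_X · s_Y) = -226.55 / (18.08 × 18.87)
  = -226.55 / 341.1696 ≈ -0.664

-0.664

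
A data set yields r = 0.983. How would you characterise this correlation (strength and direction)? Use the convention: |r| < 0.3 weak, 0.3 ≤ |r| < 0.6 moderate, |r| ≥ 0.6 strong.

r = 0.983 > 0 so the relationship is positive.
|r| = 0.983, which falls in the strong range.

strong positive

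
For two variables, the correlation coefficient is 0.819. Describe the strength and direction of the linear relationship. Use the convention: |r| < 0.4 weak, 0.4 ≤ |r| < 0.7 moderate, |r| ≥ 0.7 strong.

r = 0.819 > 0 so the relationship is positive.
|r| = 0.819, which falls in the strong range.

strong positive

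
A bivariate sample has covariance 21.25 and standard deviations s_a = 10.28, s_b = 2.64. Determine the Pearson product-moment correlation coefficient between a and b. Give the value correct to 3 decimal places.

r = Cov(a,b) / (s_a · s_b) = 21.25 / (10.28 × 2.64)
  = 21.25 / 27.1392 ≈ 0.783

0.783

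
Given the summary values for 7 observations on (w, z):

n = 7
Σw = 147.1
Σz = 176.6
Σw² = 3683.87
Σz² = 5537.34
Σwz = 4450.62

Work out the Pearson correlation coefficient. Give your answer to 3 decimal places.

0.923

r = (nΣwz − ΣwΣz) / √[(nΣw² − (Σw)²)(nΣz² − (Σz)²)]
Numerator: 7×4450.62 − 147.1×176.6 = 5176.48
Denominator: √[(25787.09 − 21638.41)(38761.38 − 31187.56)] = √[4148.68 × 7573.82] = 5605.4755
r = 5176.48 / 5605.4755 ≈ 0.923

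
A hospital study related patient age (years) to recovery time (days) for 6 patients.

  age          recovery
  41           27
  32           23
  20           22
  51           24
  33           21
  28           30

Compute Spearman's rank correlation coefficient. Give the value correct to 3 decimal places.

0.143

Rank age: 5, 3, 1, 6, 4, 2
Rank recovery: 5, 3, 2, 4, 1, 6
d = rank(age) − rank(recovery): 0, 0, -1, 2, 3, -4; Σd² = 30
ρ = 1 − 6Σd² / [n(n²−1)] = 1 − 6×30 / (6×35) = 1 − 180/210 ≈ 0.143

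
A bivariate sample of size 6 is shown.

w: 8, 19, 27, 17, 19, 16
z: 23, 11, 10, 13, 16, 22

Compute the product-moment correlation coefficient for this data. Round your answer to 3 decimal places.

n = 6, Σw = 106, Σz = 95, Σw² = 2060, Σz² = 1659, Σwz = 1540
nΣwz − ΣwΣz = 9240 − 10070 = -830
nΣw² − (Σw)² = 12360 − 11236 = 1124; nΣz² − (Σz)² = 9954 − 9025 = 929
r = -830 / √(1124 × 929) = -830 / 1021.8591 ≈ -0.812

-0.812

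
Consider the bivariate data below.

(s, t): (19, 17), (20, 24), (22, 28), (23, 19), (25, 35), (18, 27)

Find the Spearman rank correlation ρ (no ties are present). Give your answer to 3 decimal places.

0.429

Rank s: 2, 3, 4, 5, 6, 1
Rank t: 1, 3, 5, 2, 6, 4
d = rank(s) − rank(t): 1, 0, -1, 3, 0, -3; Σd² = 20
ρ = 1 − 6Σd² / [n(n²−1)] = 1 − 6×20 / (6×35) = 1 − 120/210 ≈ 0.429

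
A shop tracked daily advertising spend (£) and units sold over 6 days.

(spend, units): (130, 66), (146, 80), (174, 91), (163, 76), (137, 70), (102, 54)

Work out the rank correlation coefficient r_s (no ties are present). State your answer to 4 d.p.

0.9429

Rank spend: 2, 4, 6, 5, 3, 1
Rank units: 2, 5, 6, 4, 3, 1
d = rank(spend) − rank(units): 0, -1, 0, 1, 0, 0; Σd² = 2
ρ = 1 − 6Σd² / [n(n²−1)] = 1 − 6×2 / (6×35) = 1 − 12/210 ≈ 0.9429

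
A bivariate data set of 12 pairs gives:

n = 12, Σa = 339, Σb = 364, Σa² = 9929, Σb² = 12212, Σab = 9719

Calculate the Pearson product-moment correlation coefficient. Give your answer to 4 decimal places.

r = (nΣab − ΣaΣb) / √[(nΣa² − (Σa)²)(nΣb² − (Σb)²)]
Numerator: 12×9719 − 339×364 = -6768
Denominator: √[(119148 − 114921)(146544 − 132496)] = √[4227 × 14048] = 7705.9001
r = -6768 / 7705.9001 ≈ -0.8783

-0.8783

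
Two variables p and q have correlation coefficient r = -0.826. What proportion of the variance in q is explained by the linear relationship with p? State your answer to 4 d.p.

r² = (-0.826)² = 0.6823

0.6823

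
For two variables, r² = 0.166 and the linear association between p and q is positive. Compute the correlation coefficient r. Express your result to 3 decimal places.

|r| = √0.166 = 0.407
The association is positive, so r = 0.407.

0.407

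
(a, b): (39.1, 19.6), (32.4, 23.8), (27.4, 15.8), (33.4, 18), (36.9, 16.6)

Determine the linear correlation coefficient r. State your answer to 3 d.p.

0.175

n = 5, Σa = 169.2, Σb = 93.8, Σa² = 5806.5, Σb² = 1799.8, Σab = 3184.14
nΣab − ΣaΣb = 15920.7 − 15870.96 = 49.74
nΣa² − (Σa)² = 29032.5 − 28628.64 = 403.86; nΣb² − (Σb)² = 8999 − 8798.44 = 200.56
r = 49.74 / √(403.86 × 200.56) = 49.74 / 284.6018 ≈ 0.175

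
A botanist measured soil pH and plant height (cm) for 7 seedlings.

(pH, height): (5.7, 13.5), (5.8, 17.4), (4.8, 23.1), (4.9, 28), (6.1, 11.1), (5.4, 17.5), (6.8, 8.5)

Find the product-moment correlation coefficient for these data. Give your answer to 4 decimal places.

n = 7, Σx = 39.5, Σy = 119.1, Σx² = 225.79, Σy² = 2304.33, Σxy = 645.96
nΣxy − ΣxΣy = 4521.72 − 4704.45 = -182.73
nΣx² − (Σx)² = 1580.53 − 1560.25 = 20.28; nΣy² − (Σy)² = 16130.31 − 14184.81 = 1945.5
r = -182.73 / √(20.28 × 1945.5) = -182.73 / 198.6322 ≈ -0.9199

-0.9199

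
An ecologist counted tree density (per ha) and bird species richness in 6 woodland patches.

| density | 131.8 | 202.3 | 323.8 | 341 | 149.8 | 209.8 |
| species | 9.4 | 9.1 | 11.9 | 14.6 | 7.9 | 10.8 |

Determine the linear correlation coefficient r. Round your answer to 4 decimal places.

n = 6, Σx = 1358.5, Σy = 63.7, Σx² = 345880.05, Σy² = 704.99, Σxy = 15360.93
nΣxy − ΣxΣy = 92165.58 − 86536.45 = 5629.13
nΣx² − (Σx)² = 2075280.3 − 1845522.25 = 229758.05; nΣy² − (Σy)² = 4229.94 − 4057.69 = 172.25
r = 5629.13 / √(229758.05 × 172.25) = 5629.13 / 6290.9319 ≈ 0.8948

0.8948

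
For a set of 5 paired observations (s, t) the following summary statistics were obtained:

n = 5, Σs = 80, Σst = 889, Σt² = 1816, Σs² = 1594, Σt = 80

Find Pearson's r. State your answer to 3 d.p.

-0.953

r = (nΣst − ΣsΣt) / √[(nΣs² − (Σs)²)(nΣt² − (Σt)²)]
Numerator: 5×889 − 80×80 = -1955
Denominator: √[(7970 − 6400)(9080 − 6400)] = √[1570 × 2680] = 2051.2435
r = -1955 / 2051.2435 ≈ -0.953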